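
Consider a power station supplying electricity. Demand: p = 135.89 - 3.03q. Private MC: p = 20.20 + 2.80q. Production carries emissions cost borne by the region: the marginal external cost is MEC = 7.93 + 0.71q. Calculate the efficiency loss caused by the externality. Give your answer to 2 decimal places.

Market equilibrium (private): 20.20 + 2.80q = 135.89 - 3.03q → q_m = 19.8439.
Social marginal cost = private MC + MEC = 28.13 + 3.51q.
Set SMC = demand: 28.13 + 3.51q = 135.89 - 3.03q → q* = 16.4771.
Between q* and q_m the wedge SMC − demand runs linearly from 0 to MEC(q_m), so the loss is a triangle.
DWL = ½ × 3.3668 × 22.0192 = 37.0671.

DWL = 37.07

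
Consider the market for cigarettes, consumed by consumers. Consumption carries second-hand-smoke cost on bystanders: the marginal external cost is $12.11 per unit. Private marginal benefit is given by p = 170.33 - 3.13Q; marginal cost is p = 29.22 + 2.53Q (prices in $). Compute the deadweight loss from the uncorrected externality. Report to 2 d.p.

DWL = $12.96

Market equilibrium (private): 29.22 + 2.53Q = 170.33 - 3.13Q → Q_m = 24.9311.
Social marginal benefit = demand − MEC = 158.22 - 3.13Q.
Set SMB = MC: 158.22 - 3.13Q = 29.22 + 2.53Q → Q* = 22.7915.
The loss is the area between SMB and MC from Q* to Q_m; with linear curves that's a triangle of height MEC(Q_m).
DWL = ½ × 2.1396 × 12.1100 = 12.9553.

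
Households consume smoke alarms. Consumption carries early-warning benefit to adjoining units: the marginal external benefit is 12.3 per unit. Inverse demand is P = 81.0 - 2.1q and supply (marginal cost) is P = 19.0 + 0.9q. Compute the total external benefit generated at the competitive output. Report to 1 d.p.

254.2

Market equilibrium (private): 19.0 + 0.9q = 81.0 - 2.1q → q_m = 20.6667.
Total external benefit = MEB × q_m = 12.3 × 20.6667 = 254.2004.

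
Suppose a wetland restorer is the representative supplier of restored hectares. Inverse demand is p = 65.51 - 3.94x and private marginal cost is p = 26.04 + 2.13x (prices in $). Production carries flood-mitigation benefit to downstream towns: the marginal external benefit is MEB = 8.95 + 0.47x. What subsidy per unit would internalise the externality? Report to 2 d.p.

Social marginal cost = private MC − MEB = 17.09 + 1.66x.
Set SMC = demand: 17.09 + 1.66x = 65.51 - 3.94x → x* = 8.6464.
The Pigouvian subsidy equals MEB at x*: 8.95 + 0.47×8.6464 = 13.0138.

subsidy = $13.01 per unit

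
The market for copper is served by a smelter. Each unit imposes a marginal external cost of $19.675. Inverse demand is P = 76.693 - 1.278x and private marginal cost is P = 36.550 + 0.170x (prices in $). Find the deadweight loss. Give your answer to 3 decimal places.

DWL = $133.669

Market equilibrium (private): 36.550 + 0.170x = 76.693 - 1.278x → x_m = 27.7231.
Social marginal cost = private MC + MEC = 56.225 + 0.170x.
Set SMC = demand: 56.225 + 0.170x = 76.693 - 1.278x → x* = 14.1354.
The welfare-loss triangle has base |x_m − x*| and height MEC(x_m) (the vertical gap between SMC and demand is zero at x* and MEC at x_m).
DWL = ½ × 13.5877 × 19.6750 = 133.6690.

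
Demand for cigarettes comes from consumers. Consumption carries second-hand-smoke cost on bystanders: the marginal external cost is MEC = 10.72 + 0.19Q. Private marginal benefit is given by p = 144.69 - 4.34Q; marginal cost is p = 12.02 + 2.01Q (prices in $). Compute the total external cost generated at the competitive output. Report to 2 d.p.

$265.44

Market equilibrium (private): 12.02 + 2.01Q = 144.69 - 4.34Q → Q_m = 20.8929.
Total external cost = ∫₀^{Q_m} (10.72 + 0.19Q) dQ = 10.72×20.8929 + ½×0.19×20.8929² = 265.4406.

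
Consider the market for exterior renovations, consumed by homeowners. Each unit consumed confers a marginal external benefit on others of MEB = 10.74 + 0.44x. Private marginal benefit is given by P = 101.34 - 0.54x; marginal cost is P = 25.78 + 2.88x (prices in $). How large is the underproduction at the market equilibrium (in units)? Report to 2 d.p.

6.87 units

Market equilibrium (private): 25.78 + 2.88x = 101.34 - 0.54x → x_m = 22.0936.
Social marginal benefit = demand + MEB = 112.08 - 0.10x.
Set SMB = MC: 112.08 - 0.10x = 25.78 + 2.88x → x* = 28.9597.
Gap = |22.0936 − 28.9597| = 6.8661.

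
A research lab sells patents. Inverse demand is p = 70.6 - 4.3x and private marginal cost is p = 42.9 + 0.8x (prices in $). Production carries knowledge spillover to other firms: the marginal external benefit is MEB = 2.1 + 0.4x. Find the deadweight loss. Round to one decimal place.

Market equilibrium (private): 42.9 + 0.8x = 70.6 - 4.3x → x_m = 5.4314.
Social marginal cost = private MC − MEB = 40.8 + 0.4x.
Set SMC = demand: 40.8 + 0.4x = 70.6 - 4.3x → x* = 6.3404.
The loss is the area between SMC and demand from x* to x_m; with linear curves that's a triangle of height MEB(x_m).
DWL = ½ × 0.9090 × 4.2725 = 1.9419.

DWL = $1.9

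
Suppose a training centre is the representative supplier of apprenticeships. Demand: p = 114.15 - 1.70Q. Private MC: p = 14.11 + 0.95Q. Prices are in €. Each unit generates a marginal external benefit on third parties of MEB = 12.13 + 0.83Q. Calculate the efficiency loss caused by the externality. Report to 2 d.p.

Market equilibrium (private): 14.11 + 0.95Q = 114.15 - 1.70Q → Q_m = 37.7509.
Social marginal cost = private MC − MEB = 1.98 + 0.12Q.
Set SMC = demand: 1.98 + 0.12Q = 114.15 - 1.70Q → Q* = 61.6319.
The welfare-loss triangle has base |Q_m − Q*| and height MEB(Q_m) (the vertical gap between SMC and demand is zero at Q* and MEB at Q_m).
DWL = ½ × 23.8810 × 43.4633 = 518.9735.

DWL = €518.97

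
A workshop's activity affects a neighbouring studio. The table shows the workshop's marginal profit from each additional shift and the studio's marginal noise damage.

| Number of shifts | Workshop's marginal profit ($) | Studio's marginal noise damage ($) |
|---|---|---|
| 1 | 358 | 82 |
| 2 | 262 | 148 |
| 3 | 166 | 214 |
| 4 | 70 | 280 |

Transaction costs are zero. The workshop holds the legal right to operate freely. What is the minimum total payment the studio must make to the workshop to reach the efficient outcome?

$236

Left alone the workshop would choose level 4 (marginal profit stays positive).
Efficient level: k* = 2 (marginal profit ≥ marginal noise damage through 2).
The studio must at least cover the workshop's forgone profit from cutting 4→2: 166 + 70 = 236.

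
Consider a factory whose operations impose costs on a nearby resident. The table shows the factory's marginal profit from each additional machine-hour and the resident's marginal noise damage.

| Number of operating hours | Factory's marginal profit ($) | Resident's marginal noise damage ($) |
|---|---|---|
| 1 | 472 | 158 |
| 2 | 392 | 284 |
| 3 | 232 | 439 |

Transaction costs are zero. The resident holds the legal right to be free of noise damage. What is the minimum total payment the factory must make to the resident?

$442

Efficient level: marginal profit ≥ marginal noise damage through level 2, so k* = 2.
With the resident holding the right, the factory must at least compensate total damage at k*: 158 + 284 = 442.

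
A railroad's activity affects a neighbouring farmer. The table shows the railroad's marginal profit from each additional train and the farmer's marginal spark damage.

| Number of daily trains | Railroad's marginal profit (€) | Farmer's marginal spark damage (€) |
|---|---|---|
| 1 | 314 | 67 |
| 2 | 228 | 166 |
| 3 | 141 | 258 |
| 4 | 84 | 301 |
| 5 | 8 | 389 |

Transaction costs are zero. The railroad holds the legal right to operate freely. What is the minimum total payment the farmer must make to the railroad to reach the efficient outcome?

Left alone the railroad would choose level 5 (marginal profit stays positive).
Efficient level: k* = 2 (marginal profit ≥ marginal spark damage through 2).
The farmer must at least cover the railroad's forgone profit from cutting 5→2: 141 + 84 + 8 = 233.

€233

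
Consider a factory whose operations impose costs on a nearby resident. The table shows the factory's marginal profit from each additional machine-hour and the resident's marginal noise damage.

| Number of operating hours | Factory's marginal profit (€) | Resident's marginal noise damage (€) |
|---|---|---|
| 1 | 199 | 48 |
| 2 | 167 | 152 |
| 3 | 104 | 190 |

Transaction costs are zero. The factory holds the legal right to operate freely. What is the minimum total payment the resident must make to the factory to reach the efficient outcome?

€104

Left alone the factory would choose level 3 (marginal profit stays positive).
Efficient level: k* = 2 (marginal profit ≥ marginal noise damage through 2).
The resident must at least cover the factory's forgone profit from cutting 3→2: 104 = 104.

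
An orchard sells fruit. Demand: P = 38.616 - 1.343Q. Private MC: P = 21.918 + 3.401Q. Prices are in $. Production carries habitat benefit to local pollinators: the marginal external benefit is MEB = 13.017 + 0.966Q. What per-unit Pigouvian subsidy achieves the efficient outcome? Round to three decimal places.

Social marginal cost = private MC − MEB = 8.901 + 2.435Q.
Set SMC = demand: 8.901 + 2.435Q = 38.616 - 1.343Q → Q* = 7.8653.
The Pigouvian subsidy equals MEB at Q*: 13.017 + 0.966×7.8653 = 20.6149.

subsidy = $20.615 per unit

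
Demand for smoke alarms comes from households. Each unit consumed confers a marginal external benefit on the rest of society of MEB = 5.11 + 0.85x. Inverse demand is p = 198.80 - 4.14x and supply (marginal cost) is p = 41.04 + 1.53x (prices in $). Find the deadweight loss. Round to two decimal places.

DWL = $85.80

Market equilibrium (private): 41.04 + 1.53x = 198.80 - 4.14x → x_m = 27.8236.
Social marginal benefit = demand + MEB = 203.91 - 3.29x.
Set SMB = MC: 203.91 - 3.29x = 41.04 + 1.53x → x* = 33.7905.
The loss is the area between SMB and MC from x* to x_m; with linear curves that's a triangle of height MEB(x_m).
DWL = ½ × 5.9669 × 28.7601 = 85.8043.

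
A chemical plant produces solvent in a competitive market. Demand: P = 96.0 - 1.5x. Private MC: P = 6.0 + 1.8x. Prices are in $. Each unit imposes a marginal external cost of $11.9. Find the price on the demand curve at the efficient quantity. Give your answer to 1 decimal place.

Social marginal cost = private MC + MEC = 17.9 + 1.8x.
Set SMC = demand: 17.9 + 1.8x = 96.0 - 1.5x → x* = 23.6667.
Consumer price on the demand curve at x*: 96.0 − 1.5×23.6667 = 60.5000.

P = $60.5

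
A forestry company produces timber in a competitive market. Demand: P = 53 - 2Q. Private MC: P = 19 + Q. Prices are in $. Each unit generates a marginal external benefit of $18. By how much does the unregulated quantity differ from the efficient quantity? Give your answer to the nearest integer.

6 units

Market equilibrium (private): 19 + Q = 53 - 2Q → Q_m = 11.3333.
Social marginal cost = private MC − MEB = 1 + Q.
Set SMC = demand: 1 + Q = 53 - 2Q → Q* = 17.3333.
Gap = |11.3333 − 17.3333| = 6.0000.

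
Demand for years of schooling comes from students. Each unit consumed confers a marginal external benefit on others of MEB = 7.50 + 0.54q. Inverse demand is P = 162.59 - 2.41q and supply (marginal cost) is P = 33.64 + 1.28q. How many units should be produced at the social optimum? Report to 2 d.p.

q* = 43.32

Social marginal benefit = demand + MEB = 170.09 - 1.87q.
Set SMB = MC: 170.09 - 1.87q = 33.64 + 1.28q → q* = 43.3175.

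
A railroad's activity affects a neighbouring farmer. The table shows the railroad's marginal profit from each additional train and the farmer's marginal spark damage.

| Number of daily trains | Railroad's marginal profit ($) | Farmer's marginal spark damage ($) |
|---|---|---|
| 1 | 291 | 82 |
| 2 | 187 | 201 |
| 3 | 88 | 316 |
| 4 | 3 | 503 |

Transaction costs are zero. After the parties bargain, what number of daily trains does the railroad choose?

Bargaining reaches the level where marginal profit last exceeds marginal spark damage.
That holds through level 1 (291 ≥ 82) but not at 2 (187 < 201).

1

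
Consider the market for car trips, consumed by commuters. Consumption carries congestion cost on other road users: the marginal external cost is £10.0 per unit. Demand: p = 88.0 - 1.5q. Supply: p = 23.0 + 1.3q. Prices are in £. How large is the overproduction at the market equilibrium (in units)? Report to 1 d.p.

Market equilibrium (private): 23.0 + 1.3q = 88.0 - 1.5q → q_m = 23.2143.
Social marginal benefit = demand − MEC = 78.0 - 1.5q.
Set SMB = MC: 78.0 - 1.5q = 23.0 + 1.3q → q* = 19.6429.
Gap = |23.2143 − 19.6429| = 3.5714.

3.6 units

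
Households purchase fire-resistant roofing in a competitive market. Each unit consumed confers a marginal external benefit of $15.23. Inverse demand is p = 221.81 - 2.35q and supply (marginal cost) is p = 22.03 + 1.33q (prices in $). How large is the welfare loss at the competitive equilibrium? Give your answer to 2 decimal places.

Market equilibrium (private): 22.03 + 1.33q = 221.81 - 2.35q → q_m = 54.2880.
Social marginal benefit = demand + MEB = 237.04 - 2.35q.
Set SMB = MC: 237.04 - 2.35q = 22.03 + 1.33q → q* = 58.4266.
The welfare-loss triangle has base |q_m − q*| and height MEB(q_m) (the vertical gap between SMB and MC is zero at q* and MEB at q_m).
DWL = ½ × 4.1386 × 15.2300 = 31.5154.

DWL = $31.52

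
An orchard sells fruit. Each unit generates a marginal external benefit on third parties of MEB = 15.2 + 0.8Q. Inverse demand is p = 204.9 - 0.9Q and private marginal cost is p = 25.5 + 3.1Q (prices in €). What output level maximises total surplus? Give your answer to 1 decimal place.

Q* = 60.8

Social marginal cost = private MC − MEB = 10.3 + 2.3Q.
Set SMC = demand: 10.3 + 2.3Q = 204.9 - 0.9Q → Q* = 60.8125.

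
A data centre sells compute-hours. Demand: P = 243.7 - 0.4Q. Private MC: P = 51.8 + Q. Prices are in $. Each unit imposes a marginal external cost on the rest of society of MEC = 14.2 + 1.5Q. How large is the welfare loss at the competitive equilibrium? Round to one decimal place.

Market equilibrium (private): 51.8 + Q = 243.7 - 0.4Q → Q_m = 137.0714.
Social marginal cost = private MC + MEC = 66.0 + 2.5Q.
Set SMC = demand: 66.0 + 2.5Q = 243.7 - 0.4Q → Q* = 61.2759.
Between Q* and Q_m the wedge SMC − demand runs linearly from 0 to MEC(Q_m), so the loss is a triangle.
DWL = ½ × 75.7955 × 219.8071 = 8330.1945.

DWL = $8330.2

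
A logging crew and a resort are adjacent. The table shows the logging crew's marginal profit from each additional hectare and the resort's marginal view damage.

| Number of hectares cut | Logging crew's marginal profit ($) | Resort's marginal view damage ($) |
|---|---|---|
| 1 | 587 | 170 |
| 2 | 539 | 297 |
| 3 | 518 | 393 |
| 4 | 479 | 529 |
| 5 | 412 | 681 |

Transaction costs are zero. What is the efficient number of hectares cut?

Bargaining reaches the level where marginal profit last exceeds marginal view damage.
That holds through level 3 (518 ≥ 393) but not at 4 (479 < 529).

3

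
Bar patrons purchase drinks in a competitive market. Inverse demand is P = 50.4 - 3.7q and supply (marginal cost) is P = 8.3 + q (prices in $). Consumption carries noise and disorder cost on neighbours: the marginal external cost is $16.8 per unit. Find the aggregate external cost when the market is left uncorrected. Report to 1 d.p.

Market equilibrium (private): 8.3 + q = 50.4 - 3.7q → q_m = 8.9574.
Total external cost = MEC × q_m = 16.8 × 8.9574 = 150.4843.

$150.5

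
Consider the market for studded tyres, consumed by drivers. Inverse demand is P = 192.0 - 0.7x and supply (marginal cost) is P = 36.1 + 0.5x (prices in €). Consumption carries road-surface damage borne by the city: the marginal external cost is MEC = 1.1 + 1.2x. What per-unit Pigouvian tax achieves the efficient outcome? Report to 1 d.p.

Social marginal benefit = demand − MEC = 190.9 - 1.9x.
Set SMB = MC: 190.9 - 1.9x = 36.1 + 0.5x → x* = 64.5000.
The Pigouvian tax equals MEC at x*: 1.1 + 1.2×64.5000 = 78.5000.

tax = €78.5 per unit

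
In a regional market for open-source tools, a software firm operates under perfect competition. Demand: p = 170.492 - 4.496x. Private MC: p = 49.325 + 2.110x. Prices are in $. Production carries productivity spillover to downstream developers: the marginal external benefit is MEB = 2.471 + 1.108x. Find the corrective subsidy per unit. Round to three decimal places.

Social marginal cost = private MC − MEB = 46.854 + 1.002x.
Set SMC = demand: 46.854 + 1.002x = 170.492 - 4.496x → x* = 22.4878.
The Pigouvian subsidy equals MEB at x*: 2.471 + 1.108×22.4878 = 27.3875.

subsidy = $27.387 per unit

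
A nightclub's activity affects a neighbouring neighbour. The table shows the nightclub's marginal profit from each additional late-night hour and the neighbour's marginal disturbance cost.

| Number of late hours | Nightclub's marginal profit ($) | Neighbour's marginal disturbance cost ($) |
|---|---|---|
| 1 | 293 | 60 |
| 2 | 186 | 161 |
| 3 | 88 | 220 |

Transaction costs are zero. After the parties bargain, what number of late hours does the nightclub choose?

2

Bargaining reaches the level where marginal profit last exceeds marginal disturbance cost.
That holds through level 2 (186 ≥ 161) but not at 3 (88 < 220).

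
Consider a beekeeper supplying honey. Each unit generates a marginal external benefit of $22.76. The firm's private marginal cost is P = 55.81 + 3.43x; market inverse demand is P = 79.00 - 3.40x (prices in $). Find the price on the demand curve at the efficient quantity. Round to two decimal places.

Social marginal cost = private MC − MEB = 33.05 + 3.43x.
Set SMC = demand: 33.05 + 3.43x = 79.00 - 3.40x → x* = 6.7277.
Consumer price on the demand curve at x*: 79.00 − 3.40×6.7277 = 56.1258.

P = $56.13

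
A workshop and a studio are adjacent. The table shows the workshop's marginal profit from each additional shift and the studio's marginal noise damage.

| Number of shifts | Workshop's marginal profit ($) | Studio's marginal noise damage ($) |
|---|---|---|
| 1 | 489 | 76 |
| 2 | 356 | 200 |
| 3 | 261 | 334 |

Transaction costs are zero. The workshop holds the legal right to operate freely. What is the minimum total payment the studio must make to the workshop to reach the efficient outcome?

Left alone the workshop would choose level 3 (marginal profit stays positive).
Efficient level: k* = 2 (marginal profit ≥ marginal noise damage through 2).
The studio must at least cover the workshop's forgone profit from cutting 3→2: 261 = 261.

$261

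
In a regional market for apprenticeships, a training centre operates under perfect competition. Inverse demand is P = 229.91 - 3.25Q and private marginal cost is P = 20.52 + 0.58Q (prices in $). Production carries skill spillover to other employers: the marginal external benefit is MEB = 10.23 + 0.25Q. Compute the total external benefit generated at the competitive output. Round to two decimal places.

$932.90

Market equilibrium (private): 20.52 + 0.58Q = 229.91 - 3.25Q → Q_m = 54.6710.
Total external benefit = ∫₀^{Q_m} (10.23 + 0.25Q) dQ = 10.23×54.6710 + ½×0.25×54.6710² = 932.8991.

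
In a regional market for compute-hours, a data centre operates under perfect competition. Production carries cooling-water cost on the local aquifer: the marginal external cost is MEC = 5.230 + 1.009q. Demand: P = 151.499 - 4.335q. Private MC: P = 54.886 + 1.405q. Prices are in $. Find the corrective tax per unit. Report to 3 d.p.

tax = $18.892 per unit

Social marginal cost = private MC + MEC = 60.116 + 2.414q.
Set SMC = demand: 60.116 + 2.414q = 151.499 - 4.335q → q* = 13.5402.
The Pigouvian tax equals MEC at q*: 5.230 + 1.009×13.5402 = 18.8921.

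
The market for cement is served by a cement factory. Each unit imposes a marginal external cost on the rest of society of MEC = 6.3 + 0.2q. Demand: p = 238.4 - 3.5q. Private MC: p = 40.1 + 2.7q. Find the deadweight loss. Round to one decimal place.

Market equilibrium (private): 40.1 + 2.7q = 238.4 - 3.5q → q_m = 31.9839.
Social marginal cost = private MC + MEC = 46.4 + 2.9q.
Set SMC = demand: 46.4 + 2.9q = 238.4 - 3.5q → q* = 30.0000.
The loss is the area between SMC and demand from q* to q_m; with linear curves that's a triangle of height MEC(q_m).
DWL = ½ × 1.9839 × 12.6968 = 12.5946.

DWL = 12.6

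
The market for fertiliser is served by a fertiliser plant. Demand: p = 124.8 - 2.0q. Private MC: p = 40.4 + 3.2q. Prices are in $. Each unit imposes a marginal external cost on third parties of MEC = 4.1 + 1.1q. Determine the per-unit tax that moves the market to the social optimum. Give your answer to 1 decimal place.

tax = $18.1 per unit

Social marginal cost = private MC + MEC = 44.5 + 4.3q.
Set SMC = demand: 44.5 + 4.3q = 124.8 - 2.0q → q* = 12.7460.
The Pigouvian tax equals MEC at q*: 4.1 + 1.1×12.7460 = 18.1206.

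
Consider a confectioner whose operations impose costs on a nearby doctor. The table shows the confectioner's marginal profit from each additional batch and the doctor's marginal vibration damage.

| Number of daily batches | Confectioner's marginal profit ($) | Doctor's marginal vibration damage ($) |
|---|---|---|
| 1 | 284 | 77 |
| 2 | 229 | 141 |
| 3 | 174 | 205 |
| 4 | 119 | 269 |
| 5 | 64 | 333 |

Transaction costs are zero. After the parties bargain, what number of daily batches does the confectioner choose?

Bargaining reaches the level where marginal profit last exceeds marginal vibration damage.
That holds through level 2 (229 ≥ 141) but not at 3 (174 < 205).

2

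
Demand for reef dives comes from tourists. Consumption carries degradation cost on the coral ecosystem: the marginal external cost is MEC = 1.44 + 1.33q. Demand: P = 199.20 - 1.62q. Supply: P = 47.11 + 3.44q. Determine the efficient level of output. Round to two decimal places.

q* = 23.58

Social marginal benefit = demand − MEC = 197.76 - 2.95q.
Set SMB = MC: 197.76 - 2.95q = 47.11 + 3.44q → q* = 23.5759.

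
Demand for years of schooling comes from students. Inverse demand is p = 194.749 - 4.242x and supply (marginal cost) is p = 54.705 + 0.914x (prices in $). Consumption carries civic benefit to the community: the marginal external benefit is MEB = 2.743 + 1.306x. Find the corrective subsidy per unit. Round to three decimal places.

subsidy = $51.179 per unit

Social marginal benefit = demand + MEB = 197.492 - 2.936x.
Set SMB = MC: 197.492 - 2.936x = 54.705 + 0.914x → x* = 37.0875.
The Pigouvian subsidy equals MEB at x*: 2.743 + 1.306×37.0875 = 51.1793.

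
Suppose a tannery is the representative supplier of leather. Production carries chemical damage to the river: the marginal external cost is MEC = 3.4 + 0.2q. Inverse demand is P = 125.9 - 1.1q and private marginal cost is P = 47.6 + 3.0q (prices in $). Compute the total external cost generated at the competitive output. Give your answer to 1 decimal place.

Market equilibrium (private): 47.6 + 3.0q = 125.9 - 1.1q → q_m = 19.0976.
Total external cost = ∫₀^{q_m} (3.4 + 0.2q) dq = 3.4×19.0976 + ½×0.2×19.0976² = 101.4037.

$101.4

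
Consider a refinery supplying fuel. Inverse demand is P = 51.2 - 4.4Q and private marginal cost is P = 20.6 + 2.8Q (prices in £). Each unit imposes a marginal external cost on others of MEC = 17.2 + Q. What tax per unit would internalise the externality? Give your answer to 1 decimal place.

Social marginal cost = private MC + MEC = 37.8 + 3.8Q.
Set SMC = demand: 37.8 + 3.8Q = 51.2 - 4.4Q → Q* = 1.6341.
The Pigouvian tax equals MEC at Q*: 17.2 + 1.0×1.6341 = 18.8341.

tax = £18.8 per unit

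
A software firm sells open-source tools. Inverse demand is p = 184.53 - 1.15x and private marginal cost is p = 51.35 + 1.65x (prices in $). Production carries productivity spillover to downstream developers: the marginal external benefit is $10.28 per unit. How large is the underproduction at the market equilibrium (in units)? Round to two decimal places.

Market equilibrium (private): 51.35 + 1.65x = 184.53 - 1.15x → x_m = 47.5643.
Social marginal cost = private MC − MEB = 41.07 + 1.65x.
Set SMC = demand: 41.07 + 1.65x = 184.53 - 1.15x → x* = 51.2357.
Gap = |47.5643 − 51.2357| = 3.6714.

3.67 units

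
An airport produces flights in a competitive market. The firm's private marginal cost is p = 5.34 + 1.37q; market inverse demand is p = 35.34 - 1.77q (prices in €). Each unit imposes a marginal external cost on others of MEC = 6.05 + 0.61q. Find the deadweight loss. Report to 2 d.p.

Market equilibrium (private): 5.34 + 1.37q = 35.34 - 1.77q → q_m = 9.5541.
Social marginal cost = private MC + MEC = 11.39 + 1.98q.
Set SMC = demand: 11.39 + 1.98q = 35.34 - 1.77q → q* = 6.3867.
Between q* and q_m the wedge SMC − demand runs linearly from 0 to MEC(q_m), so the loss is a triangle.
DWL = ½ × 3.1674 × 11.8780 = 18.8112.

DWL = €18.81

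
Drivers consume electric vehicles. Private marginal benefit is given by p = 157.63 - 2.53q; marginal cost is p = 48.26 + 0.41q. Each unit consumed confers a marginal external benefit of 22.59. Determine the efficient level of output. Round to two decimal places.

q* = 44.88

Social marginal benefit = demand + MEB = 180.22 - 2.53q.
Set SMB = MC: 180.22 - 2.53q = 48.26 + 0.41q → q* = 44.8844.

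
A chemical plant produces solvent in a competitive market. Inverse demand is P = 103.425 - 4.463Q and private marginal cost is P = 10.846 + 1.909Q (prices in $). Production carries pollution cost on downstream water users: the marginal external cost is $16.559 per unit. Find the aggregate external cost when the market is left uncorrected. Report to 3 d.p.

Market equilibrium (private): 10.846 + 1.909Q = 103.425 - 4.463Q → Q_m = 14.5290.
Total external cost = MEC × Q_m = 16.559 × 14.5290 = 240.5857.

$240.586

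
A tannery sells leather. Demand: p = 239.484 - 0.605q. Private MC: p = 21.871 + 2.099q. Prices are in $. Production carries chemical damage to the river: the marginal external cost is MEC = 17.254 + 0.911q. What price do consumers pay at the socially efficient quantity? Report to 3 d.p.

Social marginal cost = private MC + MEC = 39.125 + 3.010q.
Set SMC = demand: 39.125 + 3.010q = 239.484 - 0.605q → q* = 55.4243.
Consumer price on the demand curve at q*: 239.484 − 0.605×55.4243 = 205.9523.

P = $205.952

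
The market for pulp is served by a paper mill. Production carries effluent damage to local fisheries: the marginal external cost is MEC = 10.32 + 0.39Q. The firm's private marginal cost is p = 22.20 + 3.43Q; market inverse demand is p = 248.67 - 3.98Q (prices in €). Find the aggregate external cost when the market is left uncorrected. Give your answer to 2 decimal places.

€497.55

Market equilibrium (private): 22.20 + 3.43Q = 248.67 - 3.98Q → Q_m = 30.5628.
Total external cost = ∫₀^{Q_m} (10.32 + 0.39Q) dQ = 10.32×30.5628 + ½×0.39×30.5628² = 497.5546.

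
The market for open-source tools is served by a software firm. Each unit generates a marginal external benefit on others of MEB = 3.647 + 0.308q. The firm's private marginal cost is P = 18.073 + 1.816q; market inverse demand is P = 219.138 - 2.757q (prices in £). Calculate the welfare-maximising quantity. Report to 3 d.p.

Social marginal cost = private MC − MEB = 14.426 + 1.508q.
Set SMC = demand: 14.426 + 1.508q = 219.138 - 2.757q → q* = 47.9981.

q* = 47.998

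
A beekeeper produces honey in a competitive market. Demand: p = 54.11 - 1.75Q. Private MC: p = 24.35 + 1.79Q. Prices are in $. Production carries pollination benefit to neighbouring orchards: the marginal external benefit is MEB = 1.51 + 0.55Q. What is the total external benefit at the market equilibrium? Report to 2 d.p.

$32.13

Market equilibrium (private): 24.35 + 1.79Q = 54.11 - 1.75Q → Q_m = 8.4068.
Total external benefit = ∫₀^{Q_m} (1.51 + 0.55Q) dQ = 1.51×8.4068 + ½×0.55×8.4068² = 32.1297.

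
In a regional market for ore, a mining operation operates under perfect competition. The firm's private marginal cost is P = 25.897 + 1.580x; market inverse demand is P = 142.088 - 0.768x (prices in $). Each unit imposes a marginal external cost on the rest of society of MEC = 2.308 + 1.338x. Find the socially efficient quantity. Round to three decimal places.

x* = 30.896

Social marginal cost = private MC + MEC = 28.205 + 2.918x.
Set SMC = demand: 28.205 + 2.918x = 142.088 - 0.768x → x* = 30.8961.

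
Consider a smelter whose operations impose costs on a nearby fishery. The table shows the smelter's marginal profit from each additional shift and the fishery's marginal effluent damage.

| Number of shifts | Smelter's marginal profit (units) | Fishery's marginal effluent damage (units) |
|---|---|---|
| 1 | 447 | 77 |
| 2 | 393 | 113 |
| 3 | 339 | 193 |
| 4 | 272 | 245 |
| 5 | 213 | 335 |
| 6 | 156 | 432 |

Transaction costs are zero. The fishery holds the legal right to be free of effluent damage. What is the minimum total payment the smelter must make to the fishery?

628

Efficient level: marginal profit ≥ marginal effluent damage through level 4, so k* = 4.
With the fishery holding the right, the smelter must at least compensate total damage at k*: 77 + 113 + 193 + 245 = 628.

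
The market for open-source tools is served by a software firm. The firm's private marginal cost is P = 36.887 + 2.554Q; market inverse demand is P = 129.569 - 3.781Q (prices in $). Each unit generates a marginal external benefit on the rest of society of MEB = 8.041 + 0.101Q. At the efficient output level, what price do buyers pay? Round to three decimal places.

Social marginal cost = private MC − MEB = 28.846 + 2.453Q.
Set SMC = demand: 28.846 + 2.453Q = 129.569 - 3.781Q → Q* = 16.1570.
Consumer price on the demand curve at Q*: 129.569 − 3.781×16.1570 = 68.4794.

P = $68.479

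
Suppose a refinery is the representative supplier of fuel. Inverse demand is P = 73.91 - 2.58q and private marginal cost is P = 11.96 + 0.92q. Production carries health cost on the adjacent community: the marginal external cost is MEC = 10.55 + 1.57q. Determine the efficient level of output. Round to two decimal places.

q* = 10.14

Social marginal cost = private MC + MEC = 22.51 + 2.49q.
Set SMC = demand: 22.51 + 2.49q = 73.91 - 2.58q → q* = 10.1381.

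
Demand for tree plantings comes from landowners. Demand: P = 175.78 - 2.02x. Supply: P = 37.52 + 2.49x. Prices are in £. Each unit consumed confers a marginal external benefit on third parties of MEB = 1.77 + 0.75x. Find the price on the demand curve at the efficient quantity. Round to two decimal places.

Social marginal benefit = demand + MEB = 177.55 - 1.27x.
Set SMB = MC: 177.55 - 1.27x = 37.52 + 2.49x → x* = 37.2420.
Consumer price on the demand curve at x*: 175.78 − 2.02×37.2420 = 100.5512.

P = £100.55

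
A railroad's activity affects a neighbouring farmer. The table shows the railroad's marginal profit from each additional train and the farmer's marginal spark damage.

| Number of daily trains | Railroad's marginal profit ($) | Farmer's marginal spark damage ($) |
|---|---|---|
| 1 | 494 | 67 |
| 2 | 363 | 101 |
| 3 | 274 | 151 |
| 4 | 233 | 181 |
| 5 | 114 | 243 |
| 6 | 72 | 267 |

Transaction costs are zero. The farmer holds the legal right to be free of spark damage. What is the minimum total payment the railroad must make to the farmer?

$500

Efficient level: marginal profit ≥ marginal spark damage through level 4, so k* = 4.
With the farmer holding the right, the railroad must at least compensate total damage at k*: 67 + 101 + 151 + 181 = 500.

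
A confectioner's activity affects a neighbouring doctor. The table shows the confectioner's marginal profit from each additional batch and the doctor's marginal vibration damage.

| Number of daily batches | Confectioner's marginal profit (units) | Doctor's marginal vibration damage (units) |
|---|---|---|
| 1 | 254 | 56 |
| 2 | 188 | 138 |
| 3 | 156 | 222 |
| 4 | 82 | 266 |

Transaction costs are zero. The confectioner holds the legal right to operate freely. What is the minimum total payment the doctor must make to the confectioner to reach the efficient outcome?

238

Left alone the confectioner would choose level 4 (marginal profit stays positive).
Efficient level: k* = 2 (marginal profit ≥ marginal vibration damage through 2).
The doctor must at least cover the confectioner's forgone profit from cutting 4→2: 156 + 82 = 238.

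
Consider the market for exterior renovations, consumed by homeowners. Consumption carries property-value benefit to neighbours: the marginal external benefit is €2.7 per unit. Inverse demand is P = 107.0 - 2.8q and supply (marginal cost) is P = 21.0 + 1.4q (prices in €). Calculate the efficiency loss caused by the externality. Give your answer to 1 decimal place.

Market equilibrium (private): 21.0 + 1.4q = 107.0 - 2.8q → q_m = 20.4762.
Social marginal benefit = demand + MEB = 109.7 - 2.8q.
Set SMB = MC: 109.7 - 2.8q = 21.0 + 1.4q → q* = 21.1190.
The welfare-loss triangle has base |q_m − q*| and height MEB(q_m) (the vertical gap between SMB and MC is zero at q* and MEB at q_m).
DWL = ½ × 0.6428 × 2.7000 = 0.8678.

DWL = €0.9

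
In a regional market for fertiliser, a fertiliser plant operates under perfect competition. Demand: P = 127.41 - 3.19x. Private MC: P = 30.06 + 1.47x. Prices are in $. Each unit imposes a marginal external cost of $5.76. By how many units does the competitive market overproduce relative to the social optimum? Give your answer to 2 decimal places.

1.24 units

Market equilibrium (private): 30.06 + 1.47x = 127.41 - 3.19x → x_m = 20.8906.
Social marginal cost = private MC + MEC = 35.82 + 1.47x.
Set SMC = demand: 35.82 + 1.47x = 127.41 - 3.19x → x* = 19.6545.
Gap = |20.8906 − 19.6545| = 1.2361.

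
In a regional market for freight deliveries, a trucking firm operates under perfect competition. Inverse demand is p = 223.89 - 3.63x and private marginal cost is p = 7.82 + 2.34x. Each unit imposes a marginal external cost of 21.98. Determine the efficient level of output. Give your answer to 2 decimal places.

Social marginal cost = private MC + MEC = 29.80 + 2.34x.
Set SMC = demand: 29.80 + 2.34x = 223.89 - 3.63x → x* = 32.5109.

x* = 32.51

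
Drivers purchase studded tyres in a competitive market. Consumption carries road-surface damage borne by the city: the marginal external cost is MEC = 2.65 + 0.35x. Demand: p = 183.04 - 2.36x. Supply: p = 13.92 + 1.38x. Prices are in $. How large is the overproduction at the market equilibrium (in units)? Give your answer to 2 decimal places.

4.52 units

Market equilibrium (private): 13.92 + 1.38x = 183.04 - 2.36x → x_m = 45.2193.
Social marginal benefit = demand − MEC = 180.39 - 2.71x.
Set SMB = MC: 180.39 - 2.71x = 13.92 + 1.38x → x* = 40.7017.
Gap = |45.2193 − 40.7017| = 4.5176.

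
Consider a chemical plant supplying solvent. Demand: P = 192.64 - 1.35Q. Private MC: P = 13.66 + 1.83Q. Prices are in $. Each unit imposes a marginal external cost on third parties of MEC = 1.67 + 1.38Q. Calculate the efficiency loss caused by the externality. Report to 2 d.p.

DWL = $690.23

Market equilibrium (private): 13.66 + 1.83Q = 192.64 - 1.35Q → Q_m = 56.2830.
Social marginal cost = private MC + MEC = 15.33 + 3.21Q.
Set SMC = demand: 15.33 + 3.21Q = 192.64 - 1.35Q → Q* = 38.8838.
Height of the DWL triangle at Q_m is SMC(Q_m) − demand(Q_m) = MEC(Q_m) = 79.3406.
DWL = ½ × 17.3992 × 79.3406 = 690.2315.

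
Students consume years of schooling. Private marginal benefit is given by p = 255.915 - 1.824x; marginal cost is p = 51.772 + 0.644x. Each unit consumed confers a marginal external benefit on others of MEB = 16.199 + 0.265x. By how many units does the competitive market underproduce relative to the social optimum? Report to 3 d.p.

17.303 units

Market equilibrium (private): 51.772 + 0.644x = 255.915 - 1.824x → x_m = 82.7160.
Social marginal benefit = demand + MEB = 272.114 - 1.559x.
Set SMB = MC: 272.114 - 1.559x = 51.772 + 0.644x → x* = 100.0191.
Gap = |82.7160 − 100.0191| = 17.3031.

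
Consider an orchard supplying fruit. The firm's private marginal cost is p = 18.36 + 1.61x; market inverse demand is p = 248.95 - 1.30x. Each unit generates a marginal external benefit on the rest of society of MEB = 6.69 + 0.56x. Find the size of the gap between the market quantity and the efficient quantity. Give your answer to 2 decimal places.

21.73 units

Market equilibrium (private): 18.36 + 1.61x = 248.95 - 1.30x → x_m = 79.2405.
Social marginal cost = private MC − MEB = 11.67 + 1.05x.
Set SMC = demand: 11.67 + 1.05x = 248.95 - 1.30x → x* = 100.9702.
Gap = |79.2405 − 100.9702| = 21.7297.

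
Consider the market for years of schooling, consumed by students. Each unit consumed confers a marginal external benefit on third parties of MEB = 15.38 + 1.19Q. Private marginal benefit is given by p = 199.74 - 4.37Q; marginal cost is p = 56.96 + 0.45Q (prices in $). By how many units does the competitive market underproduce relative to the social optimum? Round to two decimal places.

Market equilibrium (private): 56.96 + 0.45Q = 199.74 - 4.37Q → Q_m = 29.6224.
Social marginal benefit = demand + MEB = 215.12 - 3.18Q.
Set SMB = MC: 215.12 - 3.18Q = 56.96 + 0.45Q → Q* = 43.5702.
Gap = |29.6224 − 43.5702| = 13.9478.

13.95 units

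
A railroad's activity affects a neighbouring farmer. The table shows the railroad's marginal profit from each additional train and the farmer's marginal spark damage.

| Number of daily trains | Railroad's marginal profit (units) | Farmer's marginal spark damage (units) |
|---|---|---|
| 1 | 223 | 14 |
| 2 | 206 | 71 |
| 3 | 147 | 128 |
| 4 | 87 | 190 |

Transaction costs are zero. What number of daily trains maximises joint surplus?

Bargaining reaches the level where marginal profit last exceeds marginal spark damage.
That holds through level 3 (147 ≥ 128) but not at 4 (87 < 190).

3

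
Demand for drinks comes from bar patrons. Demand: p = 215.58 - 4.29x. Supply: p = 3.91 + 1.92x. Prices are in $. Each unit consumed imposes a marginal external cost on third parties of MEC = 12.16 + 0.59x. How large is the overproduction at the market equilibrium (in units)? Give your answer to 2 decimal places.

Market equilibrium (private): 3.91 + 1.92x = 215.58 - 4.29x → x_m = 34.0853.
Social marginal benefit = demand − MEC = 203.42 - 4.88x.
Set SMB = MC: 203.42 - 4.88x = 3.91 + 1.92x → x* = 29.3397.
Gap = |34.0853 − 29.3397| = 4.7456.

4.75 units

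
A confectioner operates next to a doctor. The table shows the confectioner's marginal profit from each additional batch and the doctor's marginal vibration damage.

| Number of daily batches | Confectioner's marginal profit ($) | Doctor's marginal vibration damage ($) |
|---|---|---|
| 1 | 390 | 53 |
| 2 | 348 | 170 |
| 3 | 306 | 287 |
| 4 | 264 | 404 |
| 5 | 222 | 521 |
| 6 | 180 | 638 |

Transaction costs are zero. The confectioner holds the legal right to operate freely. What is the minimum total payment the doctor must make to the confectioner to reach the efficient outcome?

$666

Left alone the confectioner would choose level 6 (marginal profit stays positive).
Efficient level: k* = 3 (marginal profit ≥ marginal vibration damage through 3).
The doctor must at least cover the confectioner's forgone profit from cutting 6→3: 264 + 222 + 180 = 666.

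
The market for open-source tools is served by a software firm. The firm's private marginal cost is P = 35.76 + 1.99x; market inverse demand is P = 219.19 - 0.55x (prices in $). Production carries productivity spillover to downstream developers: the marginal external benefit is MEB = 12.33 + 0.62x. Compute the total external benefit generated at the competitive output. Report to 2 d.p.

$2507.15

Market equilibrium (private): 35.76 + 1.99x = 219.19 - 0.55x → x_m = 72.2165.
Total external benefit = ∫₀^{x_m} (12.33 + 0.62x) dx = 12.33×72.2165 + ½×0.62×72.2165² = 2507.1485.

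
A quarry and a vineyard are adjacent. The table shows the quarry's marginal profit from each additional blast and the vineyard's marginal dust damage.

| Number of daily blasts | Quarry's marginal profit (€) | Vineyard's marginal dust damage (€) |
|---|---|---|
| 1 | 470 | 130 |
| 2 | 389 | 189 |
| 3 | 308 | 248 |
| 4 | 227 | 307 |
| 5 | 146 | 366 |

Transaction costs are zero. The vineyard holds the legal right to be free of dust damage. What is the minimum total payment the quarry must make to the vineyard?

Efficient level: marginal profit ≥ marginal dust damage through level 3, so k* = 3.
With the vineyard holding the right, the quarry must at least compensate total damage at k*: 130 + 189 + 248 = 567.

€567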